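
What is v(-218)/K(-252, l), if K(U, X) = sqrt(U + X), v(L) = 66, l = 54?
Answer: -I*sqrt(22) ≈ -4.6904*I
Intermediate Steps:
v(-218)/K(-252, l) = 66/(sqrt(-252 + 54)) = 66/(sqrt(-198)) = 66/((3*I*sqrt(22))) = 66*(-I*sqrt(22)/66) = -I*sqrt(22)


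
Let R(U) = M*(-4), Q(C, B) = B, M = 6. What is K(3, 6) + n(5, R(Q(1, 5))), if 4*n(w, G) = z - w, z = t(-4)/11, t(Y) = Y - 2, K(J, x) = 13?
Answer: 511/44 ≈ 11.614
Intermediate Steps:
R(U) = -24 (R(U) = 6*(-4) = -24)
t(Y) = -2 + Y
z = -6/11 (z = (-2 - 4)/11 = -6*1/11 = -6/11 ≈ -0.54545)
n(w, G) = -3/22 - w/4 (n(w, G) = (-6/11 - w)/4 = -3/22 - w/4)
K(3, 6) + n(5, R(Q(1, 5))) = 13 + (-3/22 - 1/4*5) = 13 + (-3/22 - 5/4) = 13 - 61/44 = 511/44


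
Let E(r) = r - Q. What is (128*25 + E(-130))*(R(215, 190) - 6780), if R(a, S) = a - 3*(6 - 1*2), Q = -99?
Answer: -20842513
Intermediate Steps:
R(a, S) = -12 + a (R(a, S) = a - 3*(6 - 2) = a - 3*4 = a - 12 = -12 + a)
E(r) = 99 + r (E(r) = r - 1*(-99) = r + 99 = 99 + r)
(128*25 + E(-130))*(R(215, 190) - 6780) = (128*25 + (99 - 130))*((-12 + 215) - 6780) = (3200 - 31)*(203 - 6780) = 3169*(-6577) = -20842513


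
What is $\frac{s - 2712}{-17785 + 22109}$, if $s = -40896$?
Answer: $- \frac{474}{47} \approx -10.085$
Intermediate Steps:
$\frac{s - 2712}{-17785 + 22109} = \frac{-40896 - 2712}{-17785 + 22109} = - \frac{43608}{4324} = \left(-43608\right) \frac{1}{4324} = - \frac{474}{47}$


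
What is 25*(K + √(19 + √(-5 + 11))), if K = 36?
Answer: 900 + 25*√(19 + √6) ≈ 1015.8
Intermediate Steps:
25*(K + √(19 + √(-5 + 11))) = 25*(36 + √(19 + √(-5 + 11))) = 25*(36 + √(19 + √6)) = 900 + 25*√(19 + √6)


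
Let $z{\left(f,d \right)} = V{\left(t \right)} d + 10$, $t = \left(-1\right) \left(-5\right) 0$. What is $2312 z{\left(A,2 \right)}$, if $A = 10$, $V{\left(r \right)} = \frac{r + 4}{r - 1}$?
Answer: $4624$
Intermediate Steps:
$t = 0$ ($t = 5 \cdot 0 = 0$)
$V{\left(r \right)} = \frac{4 + r}{-1 + r}$
$z{\left(f,d \right)} = 10 - 4 d$ ($z{\left(f,d \right)} = \frac{4 + 0}{-1 + 0} d + 10 = \frac{1}{-1} \cdot 4 d + 10 = \left(-1\right) 4 d + 10 = - 4 d + 10 = 10 - 4 d$)
$2312 z{\left(A,2 \right)} = 2312 \left(10 - 8\right) = 2312 \cdot 2 = 4624$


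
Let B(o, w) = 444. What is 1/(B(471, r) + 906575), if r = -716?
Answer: 1/907019 ≈ 1.1025e-6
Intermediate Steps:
1/(B(471, r) + 906575) = 1/(444 + 906575) = 1/907019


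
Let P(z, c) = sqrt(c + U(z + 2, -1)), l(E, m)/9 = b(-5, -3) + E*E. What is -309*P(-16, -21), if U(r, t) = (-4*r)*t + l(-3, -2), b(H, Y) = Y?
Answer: -309*I*sqrt(23) ≈ -1481.9*I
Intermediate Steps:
l(E, m) = -27 + 9*E**2 (l(E, m) = 9*(-3 + E*E) = 9*(-3 + E**2) = -27 + 9*E**2)
U(r, t) = 54 - 4*r*t (U(r, t) = (-4*r)*t + (-27 + 9*(-3)**2) = -4*r*t + (-27 + 9*9) = -4*r*t + (-27 + 81) = -4*r*t + 54 = 54 - 4*r*t)
P(z, c) = sqrt(62 + c + 4*z) (P(z, c) = sqrt(c + (54 - 4*(z + 2)*(-1))) = sqrt(c + (54 - 4*(2 + z)*(-1))) = sqrt(c + (54 + (8 + 4*z))) = sqrt(c + (62 + 4*z)) = sqrt(62 + c + 4*z))
-309*P(-16, -21) = -309*sqrt(62 - 21 + 4*(-16)) = -309*sqrt(62 - 21 - 64) = -309*I*sqrt(23)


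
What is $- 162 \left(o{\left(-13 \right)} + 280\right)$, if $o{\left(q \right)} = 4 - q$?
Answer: $-48114$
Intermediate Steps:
$- 162 \left(o{\left(-13 \right)} + 280\right) = - 162 \left(\left(4 - -13\right) + 280\right) = - 162 \left(\left(4 + 13\right) + 280\right) = - 162 \left(17 + 280\right) = \left(-162\right) 297 = -48114$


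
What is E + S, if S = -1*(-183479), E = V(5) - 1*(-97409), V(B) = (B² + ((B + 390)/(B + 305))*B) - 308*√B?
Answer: 17417001/62 - 308*√5 ≈ 2.8023e+5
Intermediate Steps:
V(B) = B² - 308*√B + B*(390 + B)/(305 + B) (V(B) = (B² + ((390 + B)/(305 + B))*B) - 308*√B = (B² + B*(390 + B)/(305 + B)) - 308*√B = B² - 308*√B + B*(390 + B)/(305 + B))
E = 6041303/62 - 308*√5 (E = (5³ - 93940*√5 - 1540*√5 + 306*5² + 390*5)/(305 + 5) - 1*(-97409) = (125 - 93940*√5 - 1540*√5 + 306*25 + 1950)/310 + 97409 = (125 - 93940*√5 - 1540*√5 + 7650 + 1950)/310 + 97409 = (9725 - 95480*√5)/310 + 97409 = (1945/62 - 308*√5) + 97409 = 6041303/62 - 308*√5 ≈ 96752.)
S = 183479
E + S = (6041303/62 - 308*√5) + 183479 = 17417001/62 - 308*√5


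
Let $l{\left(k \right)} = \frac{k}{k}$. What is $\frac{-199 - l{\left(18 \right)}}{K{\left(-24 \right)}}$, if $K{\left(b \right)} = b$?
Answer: $\frac{25}{3} \approx 8.3333$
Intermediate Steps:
$l{\left(k \right)} = 1$
$\frac{-199 - l{\left(18 \right)}}{K{\left(-24 \right)}} = \frac{-199 - 1}{-24} = \left(-199 - 1\right) \left(- \frac{1}{24}\right) = \left(-200\right) \left(- \frac{1}{24}\right) = \frac{25}{3}$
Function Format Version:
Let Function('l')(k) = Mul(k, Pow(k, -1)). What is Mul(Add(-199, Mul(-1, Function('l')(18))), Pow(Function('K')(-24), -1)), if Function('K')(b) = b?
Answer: Rational(25, 3) ≈ 8.3333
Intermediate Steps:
Function('l')(k) = 1
Mul(Add(-199, Mul(-1, Function('l')(18))), Pow(Function('K')(-24), -1)) = Mul(Add(-199, Mul(-1, 1)), Pow(-24, -1)) = Mul(Add(-199, -1), Rational(-1, 24)) = Mul(-200, Rational(-1, 24)) = Rational(25, 3)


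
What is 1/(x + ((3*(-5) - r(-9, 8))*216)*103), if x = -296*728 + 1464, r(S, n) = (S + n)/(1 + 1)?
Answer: -1/536620 ≈ -1.8635e-6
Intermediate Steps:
r(S, n) = S/2 + n/2 (r(S, n) = (S + n)/2 = (S + n)*(½) = S/2 + n/2)
x = -214024 (x = -215488 + 1464 = -214024)
1/(x + ((3*(-5) - r(-9, 8))*216)*103) = 1/(-214024 + ((3*(-5) - ((½)*(-9) + (½)*8))*216)*103) = 1/(-214024 + ((-15 - (-9/2 + 4))*216)*103) = 1/(-214024 + ((-15 - 1*(-½))*216)*103) = 1/(-214024 + ((-15 + ½)*216)*103) = 1/(-214024 - 29/2*216*103) = 1/(-214024 - 3132*103) = 1/(-214024 - 322596) = 1/(-536620) = -1/536620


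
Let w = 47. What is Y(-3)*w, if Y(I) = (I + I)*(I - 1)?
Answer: 1128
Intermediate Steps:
Y(I) = 2*I*(-1 + I) (Y(I) = (2*I)*(-1 + I) = 2*I*(-1 + I))
Y(-3)*w = (2*(-3)*(-1 - 3))*47 = (2*(-3)*(-4))*47 = 24*47 = 1128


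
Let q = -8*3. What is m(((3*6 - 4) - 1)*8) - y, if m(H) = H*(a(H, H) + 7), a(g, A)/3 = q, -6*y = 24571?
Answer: -15989/6 ≈ -2664.8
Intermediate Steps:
y = -24571/6 (y = -⅙*24571 = -24571/6 ≈ -4095.2)
q = -24 (q = -4*6 = -24)
a(g, A) = -72 (a(g, A) = 3*(-24) = -72)
m(H) = -65*H (m(H) = H*(-72 + 7) = H*(-65) = -65*H)
m(((3*6 - 4) - 1)*8) - y = -65*((3*6 - 4) - 1)*8 - 1*(-24571/6) = -65*((18 - 4) - 1)*8 + 24571/6 = -65*(14 - 1)*8 + 24571/6 = -845*8 + 24571/6 = -65*104 + 24571/6 = -6760 + 24571/6 = -15989/6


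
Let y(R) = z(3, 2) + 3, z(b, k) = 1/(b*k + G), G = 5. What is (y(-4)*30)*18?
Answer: 18360/11 ≈ 1669.1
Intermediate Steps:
z(b, k) = 1/(5 + b*k) (z(b, k) = 1/(b*k + 5) = 1/(5 + b*k))
y(R) = 34/11 (y(R) = 1/(5 + 3*2) + 3 = 1/(5 + 6) + 3 = 1/11 + 3 = 34/11)
(y(-4)*30)*18 = ((34/11)*30)*18 = (1020/11)*18 = 18360/11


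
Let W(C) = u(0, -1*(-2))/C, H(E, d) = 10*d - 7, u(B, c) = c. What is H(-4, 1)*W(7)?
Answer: 6/7 ≈ 0.85714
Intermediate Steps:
H(E, d) = -7 + 10*d
W(C) = 2/C (W(C) = (-1*(-2))/C = 2/C)
H(-4, 1)*W(7) = (-7 + 10*1)*(2/7) = (-7 + 10)*(2*(⅐)) = 3*(2/7) = 6/7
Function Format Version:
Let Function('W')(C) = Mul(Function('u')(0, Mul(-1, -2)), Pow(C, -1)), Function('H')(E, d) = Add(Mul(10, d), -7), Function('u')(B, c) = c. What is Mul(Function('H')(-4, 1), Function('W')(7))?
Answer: Rational(6, 7) ≈ 0.85714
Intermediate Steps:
Function('H')(E, d) = Add(-7, Mul(10, d))
Function('W')(C) = Mul(2, Pow(C, -1)) (Function('W')(C) = Mul(Mul(-1, -2), Pow(C, -1)) = Mul(2, Pow(C, -1)))
Mul(Function('H')(-4, 1), Function('W')(7)) = Mul(Add(-7, Mul(10, 1)), Mul(2, Pow(7, -1))) = Mul(Add(-7, 10), Mul(2, Rational(1, 7))) = Mul(3, Rational(2, 7)) = Rational(6, 7)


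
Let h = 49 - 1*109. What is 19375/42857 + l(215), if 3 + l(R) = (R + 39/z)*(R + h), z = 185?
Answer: 52891526286/1585709 ≈ 33355.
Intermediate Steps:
h = -60 (h = 49 - 109 = -60)
l(R) = -3 + (-60 + R)*(39/185 + R) (l(R) = -3 + (R + 39/185)*(R - 60) = -3 + (R + 39*(1/185))*(-60 + R) = -3 + (R + 39/185)*(-60 + R) = -3 + (39/185 + R)*(-60 + R) = -3 + (-60 + R)*(39/185 + R))
19375/42857 + l(215) = 19375/42857 + (-579/37 + 215**2 - 11061/185*215) = 19375*(1/42857) + (-579/37 + 46225 - 475623/37) = 19375/42857 + 1234123/37 = 52891526286/1585709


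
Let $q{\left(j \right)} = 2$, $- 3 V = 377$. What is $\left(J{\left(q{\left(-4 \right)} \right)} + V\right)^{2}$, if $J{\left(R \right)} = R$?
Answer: $\frac{137641}{9} \approx 15293.0$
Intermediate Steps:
$V = - \frac{377}{3}$ ($V = \left(- \frac{1}{3}\right) 377 = - \frac{377}{3} \approx -125.67$)
$\left(J{\left(q{\left(-4 \right)} \right)} + V\right)^{2} = \left(2 - \frac{377}{3}\right)^{2} = \left(- \frac{371}{3}\right)^{2} = \frac{137641}{9}$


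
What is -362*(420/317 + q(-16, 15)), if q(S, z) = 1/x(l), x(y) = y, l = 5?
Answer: -874954/1585 ≈ -552.02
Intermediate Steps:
q(S, z) = 1/5
-362*(420/317 + q(-16, 15)) = -362*(420/317 + 1/5) = -362*2417/1585 = -874954/1585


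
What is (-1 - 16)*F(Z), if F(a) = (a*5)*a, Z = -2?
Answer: -340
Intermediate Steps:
F(a) = 5*a² (F(a) = (5*a)*a = 5*a²)
(-1 - 16)*F(Z) = (-1 - 16)*(5*(-2)²) = -85*4 = -17*20 = -340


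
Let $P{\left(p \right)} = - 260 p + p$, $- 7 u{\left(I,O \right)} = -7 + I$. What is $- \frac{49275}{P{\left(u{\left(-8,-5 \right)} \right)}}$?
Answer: $\frac{3285}{37} \approx 88.784$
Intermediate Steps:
$u{\left(I,O \right)} = 1 - \frac{I}{7}$ ($u{\left(I,O \right)} = - \frac{-7 + I}{7} = 1 - \frac{I}{7}$)
$P{\left(p \right)} = - 259 p$
$- \frac{49275}{P{\left(u{\left(-8,-5 \right)} \right)}} = - \frac{49275}{\left(-259\right) \left(1 - - \frac{8}{7}\right)} = - \frac{49275}{\left(-259\right) \left(1 + \frac{8}{7}\right)} = - \frac{49275}{\left(-259\right) \frac{15}{7}} = - \frac{49275}{-555} = \left(-49275\right) \left(- \frac{1}{555}\right) = \frac{3285}{37}$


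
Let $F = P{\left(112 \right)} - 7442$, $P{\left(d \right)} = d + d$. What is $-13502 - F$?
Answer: $-6284$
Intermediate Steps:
$P{\left(d \right)} = 2 d$
$F = -7218$ ($F = 2 \cdot 112 - 7442 = 224 - 7442 = -7218$)
$-13502 - F = -13502 - -7218 = -13502 + 7218 = -6284$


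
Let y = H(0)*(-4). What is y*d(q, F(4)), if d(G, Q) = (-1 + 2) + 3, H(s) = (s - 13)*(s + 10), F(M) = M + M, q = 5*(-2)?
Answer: 2080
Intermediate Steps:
q = -10
F(M) = 2*M
H(s) = (-13 + s)*(10 + s)
d(G, Q) = 4 (d(G, Q) = 1 + 3 = 4)
y = 520 (y = (-130 + 0² - 3*0)*(-4) = (-130 + 0 + 0)*(-4) = -130*(-4) = 520)
y*d(q, F(4)) = 520*4 = 2080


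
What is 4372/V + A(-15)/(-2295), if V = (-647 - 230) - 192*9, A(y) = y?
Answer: -666311/398565 ≈ -1.6718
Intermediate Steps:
V = -2605 (V = -877 - 1728 = -2605)
4372/V + A(-15)/(-2295) = 4372/(-2605) - 15/(-2295) = 4372*(-1/2605) - 15*(-1/2295) = -4372/2605 + 1/153 = -666311/398565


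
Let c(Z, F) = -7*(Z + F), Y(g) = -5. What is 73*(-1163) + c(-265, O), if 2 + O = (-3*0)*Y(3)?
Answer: -83030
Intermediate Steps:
O = -2 (O = -2 - 3*0*(-5) = -2 + 0*(-5) = -2 + 0 = -2)
c(Z, F) = -7*F - 7*Z (c(Z, F) = -7*(F + Z) = -7*F - 7*Z)
73*(-1163) + c(-265, O) = 73*(-1163) + (-7*(-2) - 7*(-265)) = -84899 + (14 + 1855) = -84899 + 1869 = -83030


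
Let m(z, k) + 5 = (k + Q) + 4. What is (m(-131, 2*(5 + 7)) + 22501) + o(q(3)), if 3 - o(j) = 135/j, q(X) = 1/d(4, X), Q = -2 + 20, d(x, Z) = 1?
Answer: 22410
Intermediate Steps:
Q = 18
q(X) = 1 (q(X) = 1/1 = 1)
o(j) = 3 - 135/j
m(z, k) = 17 + k (m(z, k) = -5 + ((k + 18) + 4) = -5 + ((18 + k) + 4) = -5 + (22 + k) = 17 + k)
(m(-131, 2*(5 + 7)) + 22501) + o(q(3)) = ((17 + 2*(5 + 7)) + 22501) + (3 - 135/1) = ((17 + 2*12) + 22501) + (3 - 135*1) = ((17 + 24) + 22501) + (3 - 135) = (41 + 22501) - 132 = 22542 - 132 = 22410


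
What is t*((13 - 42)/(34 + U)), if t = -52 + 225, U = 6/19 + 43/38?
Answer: -190646/1347 ≈ -141.53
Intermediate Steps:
U = 55/38 (U = 6*(1/19) + 43*(1/38) = 6/19 + 43/38 = 55/38 ≈ 1.4474)
t = 173
t*((13 - 42)/(34 + U)) = 173*((13 - 42)/(34 + 55/38)) = 173*(-29/1347/38) = 173*(-29*38/1347) = 173*(-1102/1347) = -190646/1347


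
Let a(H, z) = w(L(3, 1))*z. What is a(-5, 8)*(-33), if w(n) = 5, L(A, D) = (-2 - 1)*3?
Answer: -1320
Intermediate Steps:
L(A, D) = -9 (L(A, D) = -3*3 = -9)
a(H, z) = 5*z
a(-5, 8)*(-33) = (5*8)*(-33) = 40*(-33) = -1320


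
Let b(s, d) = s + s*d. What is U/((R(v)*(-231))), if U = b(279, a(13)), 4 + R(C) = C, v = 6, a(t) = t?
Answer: -93/11 ≈ -8.4545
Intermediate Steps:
R(C) = -4 + C
b(s, d) = s + d*s
U = 3906 (U = 279*(1 + 13) = 279*14 = 3906)
U/((R(v)*(-231))) = 3906/(((-4 + 6)*(-231))) = 3906/((2*(-231))) = 3906/(-462) = 3906*(-1/462) = -93/11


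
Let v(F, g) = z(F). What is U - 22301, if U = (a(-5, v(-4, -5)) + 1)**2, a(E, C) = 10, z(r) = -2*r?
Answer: -22180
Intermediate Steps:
v(F, g) = -2*F
U = 121 (U = (10 + 1)**2 = 11**2 = 121)
U - 22301 = 121 - 22301 = -22180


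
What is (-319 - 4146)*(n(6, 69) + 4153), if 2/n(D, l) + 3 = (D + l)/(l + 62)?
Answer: -2947775140/159 ≈ -1.8539e+7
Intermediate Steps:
n(D, l) = 2/(-3 + (D + l)/(62 + l)) (n(D, l) = 2/(-3 + (D + l)/(l + 62)) = 2/(-3 + (D + l)/(62 + l)))
(-319 - 4146)*(n(6, 69) + 4153) = (-319 - 4146)*(2*(-62 - 1*69)/(186 - 1*6 + 2*69) + 4153) = -4465*(2*(-62 - 69)/(186 - 6 + 138) + 4153) = -4465*(2*(-131)/318 + 4153) = -4465*(2*(1/318)*(-131) + 4153) = -4465*(-131/159 + 4153) = -4465*660196/159 = -2947775140/159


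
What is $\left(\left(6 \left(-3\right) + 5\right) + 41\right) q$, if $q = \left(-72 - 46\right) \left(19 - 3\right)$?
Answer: $-52864$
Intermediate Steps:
$q = -1888$ ($q = \left(-118\right) 16 = -1888$)
$\left(\left(6 \left(-3\right) + 5\right) + 41\right) q = \left(\left(6 \left(-3\right) + 5\right) + 41\right) \left(-1888\right) = \left(\left(-18 + 5\right) + 41\right) \left(-1888\right) = \left(-13 + 41\right) \left(-1888\right) = 28 \left(-1888\right) = -52864$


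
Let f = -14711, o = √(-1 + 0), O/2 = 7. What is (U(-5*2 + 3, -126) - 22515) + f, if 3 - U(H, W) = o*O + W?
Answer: -37097 - 14*I ≈ -37097.0 - 14.0*I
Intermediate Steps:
O = 14 (O = 2*7 = 14)
o = I (o = √(-1) = I ≈ 1.0*I)
U(H, W) = 3 - W - 14*I (U(H, W) = 3 - (I*14 + W) = 3 - (14*I + W) = 3 - (W + 14*I) = 3 + (-W - 14*I) = 3 - W - 14*I)
(U(-5*2 + 3, -126) - 22515) + f = ((3 - 1*(-126) - 14*I) - 22515) - 14711 = ((3 + 126 - 14*I) - 22515) - 14711 = ((129 - 14*I) - 22515) - 14711 = (-22386 - 14*I) - 14711 = -37097 - 14*I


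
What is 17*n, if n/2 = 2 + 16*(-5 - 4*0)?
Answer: -2652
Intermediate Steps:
n = -156 (n = 2*(2 + 16*(-5 - 4*0)) = 2*(2 + 16*(-5 + 0)) = 2*(2 + 16*(-5)) = 2*(2 - 80) = 2*(-78) = -156)
17*n = 17*(-156) = -2652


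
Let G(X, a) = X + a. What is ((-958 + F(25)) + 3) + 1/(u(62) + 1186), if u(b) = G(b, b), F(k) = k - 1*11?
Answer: -1232709/1310 ≈ -941.00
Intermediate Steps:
F(k) = -11 + k (F(k) = k - 11 = -11 + k)
u(b) = 2*b (u(b) = b + b = 2*b)
((-958 + F(25)) + 3) + 1/(u(62) + 1186) = ((-958 + (-11 + 25)) + 3) + 1/(2*62 + 1186) = ((-958 + 14) + 3) + 1/(124 + 1186) = (-944 + 3) + 1/1310 = -941 + 1/1310 = -1232709/1310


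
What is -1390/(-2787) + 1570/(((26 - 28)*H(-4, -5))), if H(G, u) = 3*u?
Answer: 49081/929 ≈ 52.832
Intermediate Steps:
-1390/(-2787) + 1570/(((26 - 28)*H(-4, -5))) = -1390/(-2787) + 1570/(((26 - 28)*(3*(-5)))) = -1390*(-1/2787) + 1570/((-2*(-15))) = 1390/2787 + 1570/30 = 1390/2787 + 1570*(1/30) = 1390/2787 + 157/3 = 49081/929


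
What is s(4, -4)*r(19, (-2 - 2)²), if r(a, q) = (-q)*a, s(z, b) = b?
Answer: 1216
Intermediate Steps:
r(a, q) = -a*q
s(4, -4)*r(19, (-2 - 2)²) = -(-4)*19*(-2 - 2)² = -(-4)*19*(-4)² = -(-4)*19*16 = -4*(-304) = 1216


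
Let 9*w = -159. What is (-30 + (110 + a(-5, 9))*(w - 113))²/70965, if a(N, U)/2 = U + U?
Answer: 3285811684/638685 ≈ 5144.6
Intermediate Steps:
a(N, U) = 4*U (a(N, U) = 2*(U + U) = 2*(2*U) = 4*U)
w = -53/3 (w = (⅑)*(-159) = -53/3 ≈ -17.667)
(-30 + (110 + a(-5, 9))*(w - 113))²/70965 = (-30 + (110 + 4*9)*(-53/3 - 113))²/70965 = (-30 + (110 + 36)*(-392/3))²*(1/70965) = (-30 + 146*(-392/3))²*(1/70965) = (-30 - 57232/3)²*(1/70965) = (-57322/3)²*(1/70965) = (3285811684/9)*(1/70965) = 3285811684/638685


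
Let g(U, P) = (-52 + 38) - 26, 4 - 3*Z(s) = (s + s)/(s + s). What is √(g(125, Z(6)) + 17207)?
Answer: √17167 ≈ 131.02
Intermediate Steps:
Z(s) = 1 (Z(s) = 4/3 - (s + s)/(3*(s + s)) = 4/3 - 2*s/(3*(2*s)) = 4/3 - 2*s*1/(2*s)/3 = 4/3 - ⅓*1 = 4/3 - ⅓ = 1)
g(U, P) = -40 (g(U, P) = -14 - 26 = -40)
√(g(125, Z(6)) + 17207) = √(-40 + 17207) = √17167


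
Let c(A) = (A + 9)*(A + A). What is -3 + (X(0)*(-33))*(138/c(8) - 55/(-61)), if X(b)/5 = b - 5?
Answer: 9618537/8296 ≈ 1159.4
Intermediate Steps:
X(b) = -25 + 5*b (X(b) = 5*(b - 5) = 5*(-5 + b) = -25 + 5*b)
c(A) = 2*A*(9 + A) (c(A) = (9 + A)*(2*A) = 2*A*(9 + A))
-3 + (X(0)*(-33))*(138/c(8) - 55/(-61)) = -3 + ((-25 + 5*0)*(-33))*(138/((2*8*(9 + 8))) - 55/(-61)) = -3 + ((-25 + 0)*(-33))*(138/((2*8*17)) - 55*(-1/61)) = -3 + (-25*(-33))*(138/272 + 55/61) = -3 + 825*(138*(1/272) + 55/61) = -3 + 825*(69/136 + 55/61) = -3 + 825*(11689/8296) = -3 + 9643425/8296 = 9618537/8296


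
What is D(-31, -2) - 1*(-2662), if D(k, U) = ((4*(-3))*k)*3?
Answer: 3778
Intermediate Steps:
D(k, U) = -36*k (D(k, U) = -12*k*3 = -36*k)
D(-31, -2) - 1*(-2662) = -36*(-31) - 1*(-2662) = 1116 + 2662 = 3778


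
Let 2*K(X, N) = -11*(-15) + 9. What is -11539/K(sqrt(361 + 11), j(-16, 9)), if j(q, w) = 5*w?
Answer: -11539/87 ≈ -132.63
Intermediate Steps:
K(X, N) = 87 (K(X, N) = (-11*(-15) + 9)/2 = (165 + 9)/2 = (1/2)*174 = 87)
-11539/K(sqrt(361 + 11), j(-16, 9)) = -11539/87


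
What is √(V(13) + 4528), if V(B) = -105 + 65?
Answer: 2*√1122 ≈ 66.993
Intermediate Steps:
V(B) = -40
√(V(13) + 4528) = √(-40 + 4528) = √4488 = 2*√1122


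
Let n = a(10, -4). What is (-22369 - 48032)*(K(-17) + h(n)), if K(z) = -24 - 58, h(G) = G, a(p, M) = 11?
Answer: 4998471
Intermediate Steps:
n = 11
K(z) = -82
(-22369 - 48032)*(K(-17) + h(n)) = (-22369 - 48032)*(-82 + 11) = -70401*(-71) = 4998471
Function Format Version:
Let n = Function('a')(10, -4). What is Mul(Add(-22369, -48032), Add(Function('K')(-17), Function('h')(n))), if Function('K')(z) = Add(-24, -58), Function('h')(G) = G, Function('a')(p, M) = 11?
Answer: 4998471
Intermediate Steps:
n = 11
Function('K')(z) = -82
Mul(Add(-22369, -48032), Add(Function('K')(-17), Function('h')(n))) = Mul(Add(-22369, -48032), Add(-82, 11)) = Mul(-70401, -71) = 4998471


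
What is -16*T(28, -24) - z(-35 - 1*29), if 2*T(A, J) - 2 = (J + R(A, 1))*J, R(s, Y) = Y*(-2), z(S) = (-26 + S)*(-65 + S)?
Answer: -16618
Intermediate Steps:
z(S) = (-65 + S)*(-26 + S)
R(s, Y) = -2*Y
T(A, J) = 1 + J*(-2 + J)/2 (T(A, J) = 1 + ((J - 2*1)*J)/2 = 1 + ((J - 2)*J)/2 = 1 + ((-2 + J)*J)/2 = 1 + (J*(-2 + J))/2 = 1 + J*(-2 + J)/2)
-16*T(28, -24) - z(-35 - 1*29) = -16*(1 + (½)*(-24)² - 1*(-24)) - (1690 + (-35 - 1*29)² - 91*(-35 - 1*29)) = -16*(1 + (½)*576 + 24) - (1690 + (-35 - 29)² - 91*(-35 - 29)) = -16*(1 + 288 + 24) - (1690 + (-64)² - 91*(-64)) = -16*313 - (1690 + 4096 + 5824) = -5008 - 1*11610 = -5008 - 11610 = -16618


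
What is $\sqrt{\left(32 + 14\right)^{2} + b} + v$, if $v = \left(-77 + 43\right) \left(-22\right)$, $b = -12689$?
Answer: $748 + i \sqrt{10573} \approx 748.0 + 102.83 i$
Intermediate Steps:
$v = 748$ ($v = \left(-34\right) \left(-22\right) = 748$)
$\sqrt{\left(32 + 14\right)^{2} + b} + v = \sqrt{\left(32 + 14\right)^{2} - 12689} + 748 = \sqrt{46^{2} - 12689} + 748 = \sqrt{2116 - 12689} + 748 = \sqrt{-10573} + 748 = i \sqrt{10573} + 748 = 748 + i \sqrt{10573}$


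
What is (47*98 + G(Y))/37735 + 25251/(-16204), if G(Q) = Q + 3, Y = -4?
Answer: -175645413/122291588 ≈ -1.4363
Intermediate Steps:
G(Q) = 3 + Q
(47*98 + G(Y))/37735 + 25251/(-16204) = (47*98 + (3 - 4))/37735 + 25251/(-16204) = (4606 - 1)*(1/37735) + 25251*(-1/16204) = 4605*(1/37735) - 25251/16204 = 921/7547 - 25251/16204 = -175645413/122291588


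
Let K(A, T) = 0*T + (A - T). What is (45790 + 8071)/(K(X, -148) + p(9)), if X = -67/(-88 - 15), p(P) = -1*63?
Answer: 5547683/8822 ≈ 628.85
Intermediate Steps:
p(P) = -63
X = 67/103 (X = -67/(-103) = -67*(-1/103) = 67/103 ≈ 0.65049)
K(A, T) = A - T (K(A, T) = 0 + (A - T) = A - T)
(45790 + 8071)/(K(X, -148) + p(9)) = (45790 + 8071)/((67/103 - 1*(-148)) - 63) = 53861/((67/103 + 148) - 63) = 53861/(15311/103 - 63) = 53861/(8822/103) = 53861*(103/8822) = 5547683/8822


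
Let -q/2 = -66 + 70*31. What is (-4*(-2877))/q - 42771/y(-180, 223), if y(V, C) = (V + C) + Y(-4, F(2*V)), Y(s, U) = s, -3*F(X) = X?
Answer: -15035765/13676 ≈ -1099.4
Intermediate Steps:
F(X) = -X/3
q = -4208 (q = -2*(-66 + 70*31) = -2*(-66 + 2170) = -2*2104 = -4208)
y(V, C) = -4 + C + V (y(V, C) = (V + C) - 4 = (C + V) - 4 = -4 + C + V)
(-4*(-2877))/q - 42771/y(-180, 223) = -4*(-2877)/(-4208) - 42771/(-4 + 223 - 180) = 11508*(-1/4208) - 42771/39 = -2877/1052 - 42771*1/39 = -2877/1052 - 14257/13 = -15035765/13676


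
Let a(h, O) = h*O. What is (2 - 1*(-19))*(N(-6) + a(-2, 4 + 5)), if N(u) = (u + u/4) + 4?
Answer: -903/2 ≈ -451.50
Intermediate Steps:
N(u) = 4 + 5*u/4 (N(u) = (u + u*(¼)) + 4 = (u + u/4) + 4 = 5*u/4 + 4 = 4 + 5*u/4)
a(h, O) = O*h
(2 - 1*(-19))*(N(-6) + a(-2, 4 + 5)) = (2 - 1*(-19))*((4 + (5/4)*(-6)) + (4 + 5)*(-2)) = (2 + 19)*((4 - 15/2) + 9*(-2)) = 21*(-7/2 - 18) = 21*(-43/2) = -903/2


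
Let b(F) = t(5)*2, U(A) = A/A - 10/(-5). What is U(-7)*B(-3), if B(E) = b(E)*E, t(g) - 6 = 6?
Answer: -216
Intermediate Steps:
t(g) = 12 (t(g) = 6 + 6 = 12)
U(A) = 3 (U(A) = 1 - 10*(-⅕) = 1 + 2 = 3)
b(F) = 24 (b(F) = 12*2 = 24)
B(E) = 24*E
U(-7)*B(-3) = 3*(24*(-3)) = 3*(-72) = -216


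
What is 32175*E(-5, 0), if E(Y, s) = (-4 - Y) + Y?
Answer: -128700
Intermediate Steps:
E(Y, s) = -4
32175*E(-5, 0) = 32175*(-4) = -128700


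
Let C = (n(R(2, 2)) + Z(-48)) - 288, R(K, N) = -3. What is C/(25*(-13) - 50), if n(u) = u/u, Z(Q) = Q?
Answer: 67/75 ≈ 0.89333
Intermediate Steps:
n(u) = 1
C = -335 (C = (1 - 48) - 288 = -47 - 288 = -335)
C/(25*(-13) - 50) = -335/(25*(-13) - 50) = -335/(-325 - 50) = -335/(-375) = -335*(-1/375) = 67/75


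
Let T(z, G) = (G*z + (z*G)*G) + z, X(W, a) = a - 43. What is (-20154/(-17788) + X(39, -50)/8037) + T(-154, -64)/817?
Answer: -777721381961/1024562118 ≈ -759.08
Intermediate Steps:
X(W, a) = -43 + a
T(z, G) = z + G*z + z*G**2 (T(z, G) = (G*z + (G*z)*G) + z = (G*z + z*G**2) + z = z + G*z + z*G**2)
(-20154/(-17788) + X(39, -50)/8037) + T(-154, -64)/817 = (-20154/(-17788) + (-43 - 50)/8037) - 154*(1 - 64 + (-64)**2)/817 = (-20154*(-1/17788) - 93*1/8037) - 154*(1 - 64 + 4096)*(1/817) = (10077/8894 - 31/2679) - 154*4033*(1/817) = 26720569/23827026 - 621082*1/817 = 26720569/23827026 - 621082/817 = -777721381961/1024562118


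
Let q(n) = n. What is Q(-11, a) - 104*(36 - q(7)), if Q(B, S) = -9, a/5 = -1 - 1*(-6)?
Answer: -3025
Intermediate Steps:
a = 25 (a = 5*(-1 - 1*(-6)) = 5*(-1 + 6) = 5*5 = 25)
Q(-11, a) - 104*(36 - q(7)) = -9 - 104*(36 - 1*7) = -9 - 104*(36 - 7) = -9 - 104*29 = -9 - 3016 = -3025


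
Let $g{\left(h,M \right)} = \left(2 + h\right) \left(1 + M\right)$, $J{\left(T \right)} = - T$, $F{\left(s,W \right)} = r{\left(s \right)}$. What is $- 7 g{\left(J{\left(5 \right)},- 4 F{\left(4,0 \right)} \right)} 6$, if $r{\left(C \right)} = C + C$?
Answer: $-3906$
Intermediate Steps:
$r{\left(C \right)} = 2 C$
$F{\left(s,W \right)} = 2 s$
$g{\left(h,M \right)} = \left(1 + M\right) \left(2 + h\right)$
$- 7 g{\left(J{\left(5 \right)},- 4 F{\left(4,0 \right)} \right)} 6 = - 7 \left(2 - 5 + 2 \left(- 4 \cdot 2 \cdot 4\right) + - 4 \cdot 2 \cdot 4 \left(\left(-1\right) 5\right)\right) 6 = - 7 \left(2 - 5 + 2 \left(\left(-4\right) 8\right) + \left(-4\right) 8 \left(-5\right)\right) 6 = - 7 \left(2 - 5 + 2 \left(-32\right) - -160\right) 6 = - 7 \left(2 - 5 - 64 + 160\right) 6 = \left(-7\right) 93 \cdot 6 = \left(-651\right) 6 = -3906$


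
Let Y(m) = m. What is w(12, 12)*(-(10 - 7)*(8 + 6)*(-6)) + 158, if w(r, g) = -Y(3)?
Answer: -598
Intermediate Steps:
w(r, g) = -3 (w(r, g) = -1*3 = -3)
w(12, 12)*(-(10 - 7)*(8 + 6)*(-6)) + 158 = -(-3)*((10 - 7)*(8 + 6))*(-6) + 158 = -(-3)*(3*14)*(-6) + 158 = -(-3)*42*(-6) + 158 = -(-3)*(-252) + 158 = -3*252 + 158 = -756 + 158 = -598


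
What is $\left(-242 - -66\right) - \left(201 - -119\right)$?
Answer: $-496$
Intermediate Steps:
$\left(-242 - -66\right) - \left(201 - -119\right) = \left(-242 + 66\right) - \left(201 + 119\right) = -176 - 320 = -496$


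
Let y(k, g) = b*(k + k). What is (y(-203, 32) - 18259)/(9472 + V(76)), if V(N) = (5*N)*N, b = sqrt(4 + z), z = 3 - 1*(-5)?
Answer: -18259/38352 - 203*sqrt(3)/9588 ≈ -0.51276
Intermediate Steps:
z = 8 (z = 3 + 5 = 8)
b = 2*sqrt(3) (b = sqrt(4 + 8) = sqrt(12) = 2*sqrt(3) ≈ 3.4641)
V(N) = 5*N**2
y(k, g) = 4*k*sqrt(3) (y(k, g) = (2*sqrt(3))*(k + k) = (2*sqrt(3))*(2*k) = 4*k*sqrt(3))
(y(-203, 32) - 18259)/(9472 + V(76)) = (4*(-203)*sqrt(3) - 18259)/(9472 + 5*76**2) = (-812*sqrt(3) - 18259)/(9472 + 5*5776) = (-18259 - 812*sqrt(3))/(9472 + 28880) = (-18259 - 812*sqrt(3))/38352 = (-18259 - 812*sqrt(3))*(1/38352) = -18259/38352 - 203*sqrt(3)/9588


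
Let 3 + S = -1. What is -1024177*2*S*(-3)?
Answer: -24580248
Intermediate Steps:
S = -4 (S = -3 - 1 = -4)
-1024177*2*S*(-3) = -1024177*2*(-4)*(-3) = -(-8193416)*(-3) = -1024177*24 = -24580248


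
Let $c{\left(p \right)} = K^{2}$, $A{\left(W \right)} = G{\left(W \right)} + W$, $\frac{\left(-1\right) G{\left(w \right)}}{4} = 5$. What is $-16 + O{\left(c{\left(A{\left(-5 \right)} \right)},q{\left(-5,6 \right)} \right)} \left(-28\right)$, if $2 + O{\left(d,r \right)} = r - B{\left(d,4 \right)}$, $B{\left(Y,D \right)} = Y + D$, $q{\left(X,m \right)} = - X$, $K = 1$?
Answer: $40$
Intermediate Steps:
$G{\left(w \right)} = -20$ ($G{\left(w \right)} = \left(-4\right) 5 = -20$)
$A{\left(W \right)} = -20 + W$
$c{\left(p \right)} = 1$ ($c{\left(p \right)} = 1^{2} = 1$)
$B{\left(Y,D \right)} = D + Y$
$O{\left(d,r \right)} = -6 + r - d$ ($O{\left(d,r \right)} = -2 - \left(4 + d - r\right) = -6 + r - d$)
$-16 + O{\left(c{\left(A{\left(-5 \right)} \right)},q{\left(-5,6 \right)} \right)} \left(-28\right) = -16 + \left(-6 - -5 - 1\right) \left(-28\right) = -16 + \left(-6 + 5 - 1\right) \left(-28\right) = -16 - -56 = -16 + 56 = 40$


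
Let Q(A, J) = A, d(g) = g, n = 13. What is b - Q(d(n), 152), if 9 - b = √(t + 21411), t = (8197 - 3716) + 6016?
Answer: -4 - 2*√7977 ≈ -182.63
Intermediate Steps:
t = 10497 (t = 4481 + 6016 = 10497)
b = 9 - 2*√7977 (b = 9 - √(10497 + 21411) = 9 - √31908 = 9 - 2*√7977 ≈ -169.63)
b - Q(d(n), 152) = (9 - 2*√7977) - 1*13 = (9 - 2*√7977) - 13 = -4 - 2*√7977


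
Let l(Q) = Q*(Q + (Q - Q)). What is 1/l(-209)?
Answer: 1/43681 ≈ 2.2893e-5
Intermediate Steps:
l(Q) = Q² (l(Q) = Q*(Q + 0) = Q*Q = Q²)
1/l(-209) = 1/((-209)²) = 1/43681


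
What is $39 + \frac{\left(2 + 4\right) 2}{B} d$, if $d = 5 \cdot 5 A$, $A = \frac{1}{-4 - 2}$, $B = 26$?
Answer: $\frac{482}{13} \approx 37.077$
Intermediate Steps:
$A = - \frac{1}{6}$ ($A = \frac{1}{-6} = - \frac{1}{6} \approx -0.16667$)
$d = - \frac{25}{6}$ ($d = 5 \cdot 5 \left(- \frac{1}{6}\right) = 25 \left(- \frac{1}{6}\right) = - \frac{25}{6} \approx -4.1667$)
$39 + \frac{\left(2 + 4\right) 2}{B} d = 39 + \frac{\left(2 + 4\right) 2}{26} \left(- \frac{25}{6}\right) = 39 + 6 \cdot 2 \cdot \frac{1}{26} \left(- \frac{25}{6}\right) = 39 + 12 \cdot \frac{1}{26} \left(- \frac{25}{6}\right) = 39 + \frac{6}{13} \left(- \frac{25}{6}\right) = 39 - \frac{25}{13} = \frac{482}{13}$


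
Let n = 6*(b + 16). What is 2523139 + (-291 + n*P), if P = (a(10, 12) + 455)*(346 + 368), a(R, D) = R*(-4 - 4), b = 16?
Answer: 53930848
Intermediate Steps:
a(R, D) = -8*R (a(R, D) = R*(-8) = -8*R)
P = 267750 (P = (-8*10 + 455)*(346 + 368) = (-80 + 455)*714 = 375*714 = 267750)
n = 192 (n = 6*(16 + 16) = 6*32 = 192)
2523139 + (-291 + n*P) = 2523139 + (-291 + 192*267750) = 2523139 + (-291 + 51408000) = 2523139 + 51407709 = 53930848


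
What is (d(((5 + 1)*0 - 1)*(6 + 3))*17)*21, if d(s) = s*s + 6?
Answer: 31059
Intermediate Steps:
d(s) = 6 + s² (d(s) = s² + 6 = 6 + s²)
(d(((5 + 1)*0 - 1)*(6 + 3))*17)*21 = ((6 + (((5 + 1)*0 - 1)*(6 + 3))²)*17)*21 = ((6 + ((6*0 - 1)*9)²)*17)*21 = ((6 + ((0 - 1)*9)²)*17)*21 = ((6 + (-1*9)²)*17)*21 = ((6 + (-9)²)*17)*21 = ((6 + 81)*17)*21 = (87*17)*21 = 1479*21 = 31059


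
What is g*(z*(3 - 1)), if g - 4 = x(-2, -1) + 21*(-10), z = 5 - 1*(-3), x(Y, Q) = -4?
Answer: -3360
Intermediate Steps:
z = 8 (z = 5 + 3 = 8)
g = -210 (g = 4 + (-4 + 21*(-10)) = 4 + (-4 - 210) = 4 - 214 = -210)
g*(z*(3 - 1)) = -1680*(3 - 1) = -1680*2 = -210*16 = -3360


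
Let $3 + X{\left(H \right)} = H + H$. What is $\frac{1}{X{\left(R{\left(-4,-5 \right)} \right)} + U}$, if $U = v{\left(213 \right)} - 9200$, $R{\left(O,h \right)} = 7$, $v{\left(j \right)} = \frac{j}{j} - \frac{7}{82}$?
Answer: $- \frac{82}{753423} \approx -0.00010884$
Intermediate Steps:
$v{\left(j \right)} = \frac{75}{82}$ ($v{\left(j \right)} = 1 - \frac{7}{82} = \frac{75}{82}$)
$X{\left(H \right)} = -3 + 2 H$ ($X{\left(H \right)} = -3 + \left(H + H\right) = -3 + 2 H$)
$U = - \frac{754325}{82}$ ($U = \frac{75}{82} - 9200 = - \frac{754325}{82} \approx -9199.1$)
$\frac{1}{X{\left(R{\left(-4,-5 \right)} \right)} + U} = \frac{1}{\left(-3 + 2 \cdot 7\right) - \frac{754325}{82}} = \frac{1}{\left(-3 + 14\right) - \frac{754325}{82}} = \frac{1}{11 - \frac{754325}{82}} = \frac{1}{- \frac{753423}{82}} = - \frac{82}{753423}$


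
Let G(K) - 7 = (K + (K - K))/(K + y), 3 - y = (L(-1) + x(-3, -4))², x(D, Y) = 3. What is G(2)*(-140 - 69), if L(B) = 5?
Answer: -85899/59 ≈ -1455.9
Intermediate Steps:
y = -61 (y = 3 - (5 + 3)² = 3 - 1*8² = 3 - 1*64 = 3 - 64 = -61)
G(K) = 7 + K/(-61 + K) (G(K) = 7 + (K + (K - K))/(K - 61) = 7 + (K + 0)/(-61 + K) = 7 + K/(-61 + K))
G(2)*(-140 - 69) = ((-427 + 8*2)/(-61 + 2))*(-140 - 69) = ((-427 + 16)/(-59))*(-209) = -1/59*(-411)*(-209) = (411/59)*(-209) = -85899/59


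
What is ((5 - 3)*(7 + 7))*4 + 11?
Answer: 123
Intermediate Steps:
((5 - 3)*(7 + 7))*4 + 11 = (2*14)*4 + 11 = 28*4 + 11 = 112 + 11 = 123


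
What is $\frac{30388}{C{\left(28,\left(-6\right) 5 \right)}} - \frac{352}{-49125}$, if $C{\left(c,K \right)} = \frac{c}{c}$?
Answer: $\frac{1492810852}{49125} \approx 30388.0$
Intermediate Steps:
$C{\left(c,K \right)} = 1$
$\frac{30388}{C{\left(28,\left(-6\right) 5 \right)}} - \frac{352}{-49125} = \frac{30388}{1} - \frac{352}{-49125} = 30388 \cdot 1 - - \frac{352}{49125} = 30388 + \frac{352}{49125} = \frac{1492810852}{49125}$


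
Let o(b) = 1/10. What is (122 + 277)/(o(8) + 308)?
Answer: 1330/1027 ≈ 1.2950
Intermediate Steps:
o(b) = 1/10
(122 + 277)/(o(8) + 308) = (122 + 277)/(1/10 + 308) = 399/(3081/10) = 399*(10/3081) = 1330/1027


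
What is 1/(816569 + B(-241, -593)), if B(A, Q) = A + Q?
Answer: 1/815735 ≈ 1.2259e-6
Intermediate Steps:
1/(816569 + B(-241, -593)) = 1/(816569 + (-241 - 593)) = 1/(816569 - 834) = 1/815735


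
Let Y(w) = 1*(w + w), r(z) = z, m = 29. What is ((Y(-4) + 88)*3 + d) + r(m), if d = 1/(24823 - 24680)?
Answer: 38468/143 ≈ 269.01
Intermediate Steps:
d = 1/143 ≈ 0.0069930
Y(w) = 2*w (Y(w) = 1*(2*w) = 2*w)
((Y(-4) + 88)*3 + d) + r(m) = ((2*(-4) + 88)*3 + 1/143) + 29 = ((-8 + 88)*3 + 1/143) + 29 = (80*3 + 1/143) + 29 = (240 + 1/143) + 29 = 34321/143 + 29 = 38468/143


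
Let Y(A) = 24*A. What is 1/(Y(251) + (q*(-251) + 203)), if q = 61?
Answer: -1/9084 ≈ -0.00011008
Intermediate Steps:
1/(Y(251) + (q*(-251) + 203)) = 1/(24*251 + (61*(-251) + 203)) = 1/(6024 + (-15311 + 203)) = 1/(6024 - 15108) = 1/(-9084) = -1/9084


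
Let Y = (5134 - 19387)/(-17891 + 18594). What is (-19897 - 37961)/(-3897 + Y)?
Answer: 6779029/458974 ≈ 14.770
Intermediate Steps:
Y = -14253/703 ≈ -20.275
(-19897 - 37961)/(-3897 + Y) = (-19897 - 37961)/(-3897 - 14253/703) = -57858/(-2753844/703) = -57858*(-703/2753844) = 6779029/458974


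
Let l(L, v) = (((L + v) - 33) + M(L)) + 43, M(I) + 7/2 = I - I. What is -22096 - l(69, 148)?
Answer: -44639/2 ≈ -22320.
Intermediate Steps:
M(I) = -7/2 (M(I) = -7/2 + (I - I) = -7/2 + 0 = -7/2)
l(L, v) = 13/2 + L + v (l(L, v) = (((L + v) - 33) - 7/2) + 43 = ((-33 + L + v) - 7/2) + 43 = (-73/2 + L + v) + 43 = 13/2 + L + v)
-22096 - l(69, 148) = -22096 - (13/2 + 69 + 148) = -22096 - 1*447/2 = -22096 - 447/2 = -44639/2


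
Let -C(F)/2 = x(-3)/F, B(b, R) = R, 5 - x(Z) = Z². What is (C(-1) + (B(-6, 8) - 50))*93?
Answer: -4650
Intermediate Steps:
x(Z) = 5 - Z²
C(F) = 8/F (C(F) = -2*(5 - 1*(-3)²)/F = -2*(5 - 1*9)/F = -2*(5 - 9)/F = -(-8)/F = 8/F)
(C(-1) + (B(-6, 8) - 50))*93 = (8/(-1) + (8 - 50))*93 = (8*(-1) - 42)*93 = (-8 - 42)*93 = -50*93 = -4650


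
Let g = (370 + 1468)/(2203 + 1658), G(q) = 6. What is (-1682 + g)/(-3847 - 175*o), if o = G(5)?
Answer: 6492364/18907317 ≈ 0.34338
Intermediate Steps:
o = 6
g = 1838/3861 ≈ 0.47604
(-1682 + g)/(-3847 - 175*o) = (-1682 + 1838/3861)/(-3847 - 175*6) = -6492364/(3861*(-3847 - 1050)) = -6492364/3861/(-4897) = -6492364/3861*(-1/4897) = 6492364/18907317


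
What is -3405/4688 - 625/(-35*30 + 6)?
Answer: -156205/1223568 ≈ -0.12766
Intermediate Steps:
-3405/4688 - 625/(-35*30 + 6) = -3405*1/4688 - 625/(-1050 + 6) = -3405/4688 - 625/(-1044) = -3405/4688 - 625*(-1/1044) = -3405/4688 + 625/1044 = -156205/1223568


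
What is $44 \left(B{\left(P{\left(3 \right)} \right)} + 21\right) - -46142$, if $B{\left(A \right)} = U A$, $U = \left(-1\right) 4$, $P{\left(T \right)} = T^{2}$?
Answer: $45482$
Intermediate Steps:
$U = -4$
$B{\left(A \right)} = - 4 A$
$44 \left(B{\left(P{\left(3 \right)} \right)} + 21\right) - -46142 = 44 \left(- 4 \cdot 3^{2} + 21\right) - -46142 = 44 \left(\left(-4\right) 9 + 21\right) + 46142 = 44 \left(-36 + 21\right) + 46142 = 44 \left(-15\right) + 46142 = -660 + 46142 = 45482$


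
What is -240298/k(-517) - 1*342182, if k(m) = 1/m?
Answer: 123891884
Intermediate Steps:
-240298/k(-517) - 1*342182 = -240298/(1/(-517)) - 1*342182 = -240298/(-1/517) - 342182 = -240298*(-517) - 342182 = 124234066 - 342182 = 123891884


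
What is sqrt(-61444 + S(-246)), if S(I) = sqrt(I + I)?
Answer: sqrt(-61444 + 2*I*sqrt(123)) ≈ 0.0447 + 247.88*I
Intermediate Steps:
S(I) = sqrt(2)*sqrt(I) (S(I) = sqrt(2*I) = sqrt(2)*sqrt(I))
sqrt(-61444 + S(-246)) = sqrt(-61444 + sqrt(2)*sqrt(-246)) = sqrt(-61444 + sqrt(2)*(I*sqrt(246))) = sqrt(-61444 + 2*I*sqrt(123))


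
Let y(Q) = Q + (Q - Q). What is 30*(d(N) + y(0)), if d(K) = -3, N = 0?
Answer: -90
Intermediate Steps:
y(Q) = Q (y(Q) = Q + 0 = Q)
30*(d(N) + y(0)) = 30*(-3 + 0) = 30*(-3) = -90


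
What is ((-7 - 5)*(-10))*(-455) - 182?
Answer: -54782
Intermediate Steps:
((-7 - 5)*(-10))*(-455) - 182 = -12*(-10)*(-455) - 182 = 120*(-455) - 182 = -54600 - 182 = -54782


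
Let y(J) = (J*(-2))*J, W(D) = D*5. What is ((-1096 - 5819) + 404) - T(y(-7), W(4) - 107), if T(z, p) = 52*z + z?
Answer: -1317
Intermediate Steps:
W(D) = 5*D
y(J) = -2*J**2 (y(J) = (-2*J)*J = -2*J**2)
T(z, p) = 53*z
((-1096 - 5819) + 404) - T(y(-7), W(4) - 107) = ((-1096 - 5819) + 404) - 53*(-2*(-7)**2) = (-6915 + 404) - 53*(-2*49) = -6511 - 53*(-98) = -6511 - 1*(-5194) = -6511 + 5194 = -1317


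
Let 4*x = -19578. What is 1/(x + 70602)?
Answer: 2/131415 ≈ 1.5219e-5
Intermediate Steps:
x = -9789/2 (x = (¼)*(-19578) = -9789/2 ≈ -4894.5)
1/(x + 70602) = 1/(-9789/2 + 70602) = 1/(131415/2) = 2/131415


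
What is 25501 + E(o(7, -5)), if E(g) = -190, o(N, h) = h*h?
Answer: 25311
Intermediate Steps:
o(N, h) = h²
25501 + E(o(7, -5)) = 25501 - 190 = 25311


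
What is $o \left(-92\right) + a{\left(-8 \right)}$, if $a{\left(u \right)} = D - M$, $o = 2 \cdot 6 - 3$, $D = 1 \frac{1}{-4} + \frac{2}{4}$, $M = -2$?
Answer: $- \frac{3303}{4} \approx -825.75$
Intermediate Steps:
$D = \frac{1}{4}$ ($D = 1 \left(- \frac{1}{4}\right) + 2 \cdot \frac{1}{4} = - \frac{1}{4} + \frac{1}{2} = \frac{1}{4} \approx 0.25$)
$o = 9$ ($o = 12 - 3 = 9$)
$a{\left(u \right)} = \frac{9}{4}$ ($a{\left(u \right)} = \frac{1}{4} - -2 = \frac{1}{4} + 2 = \frac{9}{4}$)
$o \left(-92\right) + a{\left(-8 \right)} = 9 \left(-92\right) + \frac{9}{4} = -828 + \frac{9}{4} = - \frac{3303}{4}$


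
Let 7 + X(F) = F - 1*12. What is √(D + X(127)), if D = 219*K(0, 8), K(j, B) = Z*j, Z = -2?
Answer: 6*√3 ≈ 10.392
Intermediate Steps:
K(j, B) = -2*j
D = 0 (D = 219*(-2*0) = 219*0 = 0)
X(F) = -19 + F (X(F) = -7 + (F - 1*12) = -7 + (F - 12) = -7 + (-12 + F) = -19 + F)
√(D + X(127)) = √(0 + (-19 + 127)) = √(0 + 108) = √108 = 6*√3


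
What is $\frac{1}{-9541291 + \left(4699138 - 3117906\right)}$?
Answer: $- \frac{1}{7960059} \approx -1.2563 \cdot 10^{-7}$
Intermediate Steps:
$\frac{1}{-9541291 + \left(4699138 - 3117906\right)} = \frac{1}{-9541291 + 1581232} = \frac{1}{-7960059} = - \frac{1}{7960059}$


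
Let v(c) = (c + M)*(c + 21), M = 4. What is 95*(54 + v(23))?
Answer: 117990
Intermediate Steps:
v(c) = (4 + c)*(21 + c) (v(c) = (c + 4)*(c + 21) = (4 + c)*(21 + c))
95*(54 + v(23)) = 95*(54 + (84 + 23**2 + 25*23)) = 95*(54 + (84 + 529 + 575)) = 95*(54 + 1188) = 95*1242 = 117990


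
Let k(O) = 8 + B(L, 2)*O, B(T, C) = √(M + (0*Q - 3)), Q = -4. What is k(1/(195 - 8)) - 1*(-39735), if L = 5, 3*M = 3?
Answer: 39743 + I*√2/187 ≈ 39743.0 + 0.0075626*I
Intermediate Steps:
M = 1 (M = (⅓)*3 = 1)
B(T, C) = I*√2 (B(T, C) = √(1 + (0*(-4) - 3)) = √(1 + (0 - 3)) = √(1 - 3) = √(-2) = I*√2)
k(O) = 8 + I*O*√2 (k(O) = 8 + (I*√2)*O = 8 + I*O*√2)
k(1/(195 - 8)) - 1*(-39735) = (8 + I*√2/(195 - 8)) - 1*(-39735) = (8 + I*√2/187) + 39735 = 39743 + I*√2/187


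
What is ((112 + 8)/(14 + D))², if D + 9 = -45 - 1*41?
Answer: 1600/729 ≈ 2.1948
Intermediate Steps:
D = -95 (D = -9 + (-45 - 1*41) = -9 + (-45 - 41) = -9 - 86 = -95)
((112 + 8)/(14 + D))² = ((112 + 8)/(14 - 95))² = (120/(-81))² = (120*(-1/81))² = (-40/27)² = 1600/729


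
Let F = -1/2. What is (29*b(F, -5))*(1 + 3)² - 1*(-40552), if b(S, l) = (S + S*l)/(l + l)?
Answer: 202296/5 ≈ 40459.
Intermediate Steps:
F = -½ (F = -1*½ = -½ ≈ -0.50000)
b(S, l) = (S + S*l)/(2*l) (b(S, l) = (S + S*l)/((2*l)) = (S + S*l)*(1/(2*l)) = (S + S*l)/(2*l))
(29*b(F, -5))*(1 + 3)² - 1*(-40552) = (29*((½)*(-½)*(1 - 5)/(-5)))*(1 + 3)² - 1*(-40552) = (29*((½)*(-½)*(-⅕)*(-4)))*4² + 40552 = (29*(-⅕))*16 + 40552 = -29/5*16 + 40552 = -464/5 + 40552 = 202296/5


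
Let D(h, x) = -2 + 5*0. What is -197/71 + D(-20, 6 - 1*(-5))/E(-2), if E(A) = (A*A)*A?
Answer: -717/284 ≈ -2.5246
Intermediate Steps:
E(A) = A**3 (E(A) = A**2*A = A**3)
D(h, x) = -2 (D(h, x) = -2 + 0 = -2)
-197/71 + D(-20, 6 - 1*(-5))/E(-2) = -197/71 - 2/((-2)**3) = -197*1/71 - 2/(-8) = -197/71 - 2*(-1/8) = -197/71 + 1/4 = -717/284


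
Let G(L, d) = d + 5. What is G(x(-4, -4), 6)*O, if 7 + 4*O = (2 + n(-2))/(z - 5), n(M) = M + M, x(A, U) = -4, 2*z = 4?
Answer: -209/12 ≈ -17.417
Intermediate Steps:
z = 2 (z = (1/2)*4 = 2)
n(M) = 2*M
G(L, d) = 5 + d
O = -19/12 (O = -7/4 + ((2 + 2*(-2))/(2 - 5))/4 = -7/4 + ((2 - 4)/(-3))/4 = -7/4 + (-2*(-1/3))/4 = -7/4 + (1/4)*(2/3) = -7/4 + 1/6 = -19/12 ≈ -1.5833)
G(x(-4, -4), 6)*O = (5 + 6)*(-19/12) = 11*(-19/12) = -209/12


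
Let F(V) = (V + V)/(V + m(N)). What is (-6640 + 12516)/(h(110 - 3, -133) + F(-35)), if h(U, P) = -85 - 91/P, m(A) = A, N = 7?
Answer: -223288/3109 ≈ -71.820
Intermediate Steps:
h(U, P) = -85 - 91/P
F(V) = 2*V/(7 + V) (F(V) = (V + V)/(V + 7) = (2*V)/(7 + V) = 2*V/(7 + V))
(-6640 + 12516)/(h(110 - 3, -133) + F(-35)) = (-6640 + 12516)/((-85 - 91/(-133)) + 2*(-35)/(7 - 35)) = 5876/((-85 - 91*(-1/133)) + 2*(-35)/(-28)) = 5876/((-85 + 13/19) + 2*(-35)*(-1/28)) = 5876/(-1602/19 + 5/2) = 5876/(-3109/38) = 5876*(-38/3109) = -223288/3109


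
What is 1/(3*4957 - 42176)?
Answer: -1/27305 ≈ -3.6623e-5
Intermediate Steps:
1/(3*4957 - 42176) = 1/(14871 - 42176) = 1/(-27305) = -1/27305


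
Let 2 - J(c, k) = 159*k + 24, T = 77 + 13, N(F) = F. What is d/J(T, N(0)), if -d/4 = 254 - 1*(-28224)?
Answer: 56956/11 ≈ 5177.8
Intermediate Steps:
d = -113912 (d = -4*(254 - 1*(-28224)) = -4*(254 + 28224) = -4*28478 = -113912)
T = 90
J(c, k) = -22 - 159*k (J(c, k) = 2 - (159*k + 24) = 2 - (24 + 159*k) = 2 + (-24 - 159*k) = -22 - 159*k)
d/J(T, N(0)) = -113912/(-22 - 159*0) = -113912/(-22 + 0) = -113912/(-22) = -113912*(-1/22) = 56956/11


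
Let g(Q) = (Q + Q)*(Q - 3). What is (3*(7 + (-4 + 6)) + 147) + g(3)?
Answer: 174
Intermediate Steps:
g(Q) = 2*Q*(-3 + Q) (g(Q) = (2*Q)*(-3 + Q) = 2*Q*(-3 + Q))
(3*(7 + (-4 + 6)) + 147) + g(3) = (3*(7 + (-4 + 6)) + 147) + 2*3*(-3 + 3) = (3*(7 + 2) + 147) + 2*3*0 = (3*9 + 147) + 0 = (27 + 147) + 0 = 174 + 0 = 174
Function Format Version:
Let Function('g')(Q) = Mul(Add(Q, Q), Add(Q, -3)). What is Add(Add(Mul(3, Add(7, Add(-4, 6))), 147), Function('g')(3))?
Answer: 174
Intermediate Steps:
Function('g')(Q) = Mul(2, Q, Add(-3, Q)) (Function('g')(Q) = Mul(Mul(2, Q), Add(-3, Q)) = Mul(2, Q, Add(-3, Q)))
Add(Add(Mul(3, Add(7, Add(-4, 6))), 147), Function('g')(3)) = Add(Add(Mul(3, Add(7, Add(-4, 6))), 147), Mul(2, 3, Add(-3, 3))) = Add(Add(Mul(3, Add(7, 2)), 147), Mul(2, 3, 0)) = Add(Add(Mul(3, 9), 147), 0) = Add(Add(27, 147), 0) = Add(174, 0) = 174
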